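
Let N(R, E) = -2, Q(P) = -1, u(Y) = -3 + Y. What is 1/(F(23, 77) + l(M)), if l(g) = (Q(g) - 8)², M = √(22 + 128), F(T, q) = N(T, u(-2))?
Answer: 1/79 ≈ 0.012658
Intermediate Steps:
F(T, q) = -2
M = 5*√6 (M = √150 = 5*√6 ≈ 12.247)
l(g) = 81 (l(g) = (-1 - 8)² = (-9)² = 81)
1/(F(23, 77) + l(M)) = 1/(-2 + 81) = 1/79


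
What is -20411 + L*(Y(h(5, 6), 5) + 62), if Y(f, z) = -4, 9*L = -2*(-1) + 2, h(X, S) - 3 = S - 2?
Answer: -183467/9 ≈ -20385.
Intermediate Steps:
h(X, S) = 1 + S (h(X, S) = 3 + (S - 2) = 3 + (-2 + S) = 1 + S)
L = 4/9 (L = (-2*(-1) + 2)/9 = (2 + 2)/9 = (1/9)*4 = 4/9 ≈ 0.44444)
-20411 + L*(Y(h(5, 6), 5) + 62) = -20411 + 4*(-4 + 62)/9 = -20411 + (4/9)*58 = -20411 + 232/9 = -183467/9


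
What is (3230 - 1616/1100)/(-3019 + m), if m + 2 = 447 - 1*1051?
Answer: -887846/996875 ≈ -0.89063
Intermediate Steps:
m = -606 (m = -2 + (447 - 1*1051) = -2 + (447 - 1051) = -2 - 604 = -606)
(3230 - 1616/1100)/(-3019 + m) = (3230 - 1616/1100)/(-3019 - 606) = (3230 - 1616*1/1100)/(-3625) = (3230 - 404/275)*(-1/3625) = (887846/275)*(-1/3625) = -887846/996875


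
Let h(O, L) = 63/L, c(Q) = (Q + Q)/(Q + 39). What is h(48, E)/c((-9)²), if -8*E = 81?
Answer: -1120/243 ≈ -4.6091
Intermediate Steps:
E = -81/8 (E = -⅛*81 = -81/8 ≈ -10.125)
c(Q) = 2*Q/(39 + Q) (c(Q) = (2*Q)/(39 + Q) = 2*Q/(39 + Q))
h(48, E)/c((-9)²) = (63/(-81/8))/((2*(-9)²/(39 + (-9)²))) = (63*(-8/81))/((2*81/(39 + 81))) = -56/(9*(2*81/120)) = -56/(9*(2*81*(1/120))) = -56/(9*27/20) = -56/9*20/27 = -1120/243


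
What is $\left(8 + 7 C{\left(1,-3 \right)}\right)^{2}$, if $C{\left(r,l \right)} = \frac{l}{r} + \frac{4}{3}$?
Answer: $\frac{121}{9} \approx 13.444$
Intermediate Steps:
$C{\left(r,l \right)} = \frac{4}{3} + \frac{l}{r}$ ($C{\left(r,l \right)} = \frac{l}{r} + 4 \cdot \frac{1}{3} = \frac{l}{r} + \frac{4}{3} = \frac{4}{3} + \frac{l}{r}$)
$\left(8 + 7 C{\left(1,-3 \right)}\right)^{2} = \left(8 + 7 \left(\frac{4}{3} - \frac{3}{1}\right)\right)^{2} = \left(8 + 7 \left(\frac{4}{3} - 3\right)\right)^{2} = \left(8 + 7 \left(- \frac{5}{3}\right)\right)^{2} = \left(8 - \frac{35}{3}\right)^{2} = \left(- \frac{11}{3}\right)^{2} = \frac{121}{9}$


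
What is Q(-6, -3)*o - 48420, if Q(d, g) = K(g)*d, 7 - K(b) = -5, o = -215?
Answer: -32940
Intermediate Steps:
K(b) = 12 (K(b) = 7 - 1*(-5) = 7 + 5 = 12)
Q(d, g) = 12*d
Q(-6, -3)*o - 48420 = (12*(-6))*(-215) - 48420 = -72*(-215) - 48420 = 15480 - 48420 = -32940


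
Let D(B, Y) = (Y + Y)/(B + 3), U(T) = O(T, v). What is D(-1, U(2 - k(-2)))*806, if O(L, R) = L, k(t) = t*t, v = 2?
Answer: -1612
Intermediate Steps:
k(t) = t**2
U(T) = T
D(B, Y) = 2*Y/(3 + B) (D(B, Y) = (2*Y)/(3 + B) = 2*Y/(3 + B))
D(-1, U(2 - k(-2)))*806 = (2*(2 - 1*(-2)**2)/(3 - 1))*806 = (2*(2 - 1*4)/2)*806 = (2*(2 - 4)*(1/2))*806 = (2*(-2)*(1/2))*806 = -2*806 = -1612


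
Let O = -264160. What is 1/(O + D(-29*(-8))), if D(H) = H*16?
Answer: -1/260448 ≈ -3.8395e-6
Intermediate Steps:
D(H) = 16*H
1/(O + D(-29*(-8))) = 1/(-264160 + 16*(-29*(-8))) = 1/(-264160 + 16*232) = 1/(-264160 + 3712) = 1/(-260448) = -1/260448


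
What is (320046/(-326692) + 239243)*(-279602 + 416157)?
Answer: 5336463850495525/163346 ≈ 3.2670e+10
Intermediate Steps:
(320046/(-326692) + 239243)*(-279602 + 416157) = (320046*(-1/326692) + 239243)*136555 = (-160023/163346 + 239243)*136555 = (39079227055/163346)*136555 = 5336463850495525/163346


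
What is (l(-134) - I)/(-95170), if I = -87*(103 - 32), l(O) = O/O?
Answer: -3089/47585 ≈ -0.064915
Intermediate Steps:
l(O) = 1
I = -6177 (I = -87*71 = -6177)
(l(-134) - I)/(-95170) = (1 - 1*(-6177))/(-95170) = (1 + 6177)*(-1/95170) = 6178*(-1/95170) = -3089/47585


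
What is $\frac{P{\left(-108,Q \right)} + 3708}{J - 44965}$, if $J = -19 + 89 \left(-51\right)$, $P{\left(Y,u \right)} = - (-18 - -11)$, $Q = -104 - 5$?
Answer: $- \frac{3715}{49523} \approx -0.075016$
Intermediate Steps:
$Q = -109$
$P{\left(Y,u \right)} = 7$ ($P{\left(Y,u \right)} = - (-18 + 11) = \left(-1\right) \left(-7\right) = 7$)
$J = -4558$ ($J = -19 - 4539 = -4558$)
$\frac{P{\left(-108,Q \right)} + 3708}{J - 44965} = \frac{7 + 3708}{-4558 - 44965} = \frac{3715}{-49523} = 3715 \left(- \frac{1}{49523}\right) = - \frac{3715}{49523}$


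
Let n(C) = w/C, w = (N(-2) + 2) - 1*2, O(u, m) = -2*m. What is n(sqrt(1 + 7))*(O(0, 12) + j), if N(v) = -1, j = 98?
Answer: -37*sqrt(2)/2 ≈ -26.163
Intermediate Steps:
w = -1 (w = (-1 + 2) - 1*2 = 1 - 2 = -1)
n(C) = -1/C
n(sqrt(1 + 7))*(O(0, 12) + j) = (-1/(sqrt(1 + 7)))*(-2*12 + 98) = (-1/(sqrt(8)))*(-24 + 98) = -1/(2*sqrt(2))*74 = -sqrt(2)/4*74 = -37*sqrt(2)/2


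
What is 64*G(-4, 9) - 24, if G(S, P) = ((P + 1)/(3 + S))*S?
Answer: 2536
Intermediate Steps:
G(S, P) = S*(1 + P)/(3 + S) (G(S, P) = ((1 + P)/(3 + S))*S = S*(1 + P)/(3 + S))
64*G(-4, 9) - 24 = 64*(-4*(1 + 9)/(3 - 4)) - 24 = 64*(-4*10/(-1)) - 24 = 64*(-4*(-1)*10) - 24 = 64*40 - 24 = 2560 - 24 = 2536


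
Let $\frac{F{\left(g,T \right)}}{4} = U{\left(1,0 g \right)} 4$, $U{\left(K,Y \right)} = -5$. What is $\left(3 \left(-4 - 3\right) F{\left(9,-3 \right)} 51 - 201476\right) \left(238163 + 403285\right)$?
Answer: $-74277112608$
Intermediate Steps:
$F{\left(g,T \right)} = -80$ ($F{\left(g,T \right)} = 4 \left(\left(-5\right) 4\right) = 4 \left(-20\right) = -80$)
$\left(3 \left(-4 - 3\right) F{\left(9,-3 \right)} 51 - 201476\right) \left(238163 + 403285\right) = \left(3 \left(-4 - 3\right) \left(-80\right) 51 - 201476\right) \left(238163 + 403285\right) = \left(3 \left(-7\right) \left(-80\right) 51 - 201476\right) 641448 = \left(\left(-21\right) \left(-80\right) 51 - 201476\right) 641448 = \left(1680 \cdot 51 - 201476\right) 641448 = \left(85680 - 201476\right) 641448 = \left(-115796\right) 641448 = -74277112608$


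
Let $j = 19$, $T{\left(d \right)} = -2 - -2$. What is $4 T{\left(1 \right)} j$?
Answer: $0$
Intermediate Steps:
$T{\left(d \right)} = 0$ ($T{\left(d \right)} = -2 + 2 = 0$)
$4 T{\left(1 \right)} j = 4 \cdot 0 \cdot 19 = 0 \cdot 19 = 0$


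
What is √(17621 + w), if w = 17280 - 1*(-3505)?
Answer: √38406 ≈ 195.97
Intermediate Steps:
w = 20785 (w = 17280 + 3505 = 20785)
√(17621 + w) = √(17621 + 20785) = √38406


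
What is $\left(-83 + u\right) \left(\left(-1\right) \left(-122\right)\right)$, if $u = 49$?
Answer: $-4148$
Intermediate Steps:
$\left(-83 + u\right) \left(\left(-1\right) \left(-122\right)\right) = \left(-83 + 49\right) \left(\left(-1\right) \left(-122\right)\right) = \left(-34\right) 122 = -4148$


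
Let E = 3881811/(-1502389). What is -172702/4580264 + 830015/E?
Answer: -2855807319273981881/8889859589052 ≈ -3.2124e+5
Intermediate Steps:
E = -3881811/1502389 (E = 3881811*(-1/1502389) = -3881811/1502389 ≈ -2.5838)
-172702/4580264 + 830015/E = -172702/4580264 + 830015/(-3881811/1502389) = -172702*1/4580264 + 830015*(-1502389/3881811) = -86351/2290132 - 1247005405835/3881811 = -2855807319273981881/8889859589052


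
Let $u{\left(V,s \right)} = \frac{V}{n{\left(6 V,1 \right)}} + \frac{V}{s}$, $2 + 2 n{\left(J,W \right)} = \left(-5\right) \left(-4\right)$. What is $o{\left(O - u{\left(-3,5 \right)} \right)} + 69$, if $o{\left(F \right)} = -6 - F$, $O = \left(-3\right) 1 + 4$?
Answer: $\frac{916}{15} \approx 61.067$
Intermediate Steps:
$O = 1$ ($O = -3 + 4 = 1$)
$n{\left(J,W \right)} = 9$ ($n{\left(J,W \right)} = -1 + \frac{\left(-5\right) \left(-4\right)}{2} = -1 + \frac{1}{2} \cdot 20 = -1 + 10 = 9$)
$u{\left(V,s \right)} = \frac{V}{9} + \frac{V}{s}$
$o{\left(O - u{\left(-3,5 \right)} \right)} + 69 = \left(-6 - \left(1 - \left(\frac{1}{9} \left(-3\right) - \frac{3}{5}\right)\right)\right) + 69 = \left(-6 - \left(1 - \left(- \frac{1}{3} - \frac{3}{5}\right)\right)\right) + 69 = \left(-6 - \left(1 - - \frac{14}{15}\right)\right) + 69 = \left(-6 - \left(1 + \frac{14}{15}\right)\right) + 69 = \left(-6 - \frac{29}{15}\right) + 69 = - \frac{119}{15} + 69 = \frac{916}{15}$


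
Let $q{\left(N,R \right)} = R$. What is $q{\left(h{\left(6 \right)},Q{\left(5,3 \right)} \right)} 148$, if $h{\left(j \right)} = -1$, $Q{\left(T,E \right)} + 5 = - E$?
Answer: $-1184$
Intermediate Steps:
$Q{\left(T,E \right)} = -5 - E$
$q{\left(h{\left(6 \right)},Q{\left(5,3 \right)} \right)} 148 = \left(-5 - 3\right) 148 = \left(-8\right) 148 = -1184$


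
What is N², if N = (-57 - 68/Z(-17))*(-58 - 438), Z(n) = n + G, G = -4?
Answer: 313582080256/441 ≈ 7.1107e+8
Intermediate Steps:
Z(n) = -4 + n (Z(n) = n - 4 = -4 + n)
N = 559984/21 (N = (-57 - 68/(-4 - 17))*(-58 - 438) = (-57 - 68/(-21))*(-496) = (-57 - 68*(-1/21))*(-496) = (-57 + 68/21)*(-496) = -1129/21*(-496) = 559984/21 ≈ 26666.)
N² = (559984/21)² = 313582080256/441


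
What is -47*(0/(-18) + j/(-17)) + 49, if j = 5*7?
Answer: 2478/17 ≈ 145.76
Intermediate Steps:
j = 35
-47*(0/(-18) + j/(-17)) + 49 = -47*(0/(-18) + 35/(-17)) + 49 = -47*(0*(-1/18) + 35*(-1/17)) + 49 = -47*(0 - 35/17) + 49 = -47*(-35/17) + 49 = 1645/17 + 49 = 2478/17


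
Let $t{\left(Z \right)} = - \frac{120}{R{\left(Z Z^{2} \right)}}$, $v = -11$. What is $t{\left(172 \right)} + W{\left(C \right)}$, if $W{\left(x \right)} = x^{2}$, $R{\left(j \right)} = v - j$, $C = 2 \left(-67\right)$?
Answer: $\frac{30456123308}{1696153} \approx 17956.0$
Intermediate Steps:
$C = -134$
$R{\left(j \right)} = -11 - j$
$t{\left(Z \right)} = - \frac{120}{-11 - Z^{3}}$ ($t{\left(Z \right)} = - \frac{120}{-11 - Z Z^{2}} = - \frac{120}{-11 - Z^{3}}$)
$t{\left(172 \right)} + W{\left(C \right)} = \frac{120}{11 + 172^{3}} + \left(-134\right)^{2} = \frac{120}{11 + 5088448} + 17956 = \frac{120}{5088459} + 17956 = 120 \cdot \frac{1}{5088459} + 17956 = \frac{40}{1696153} + 17956 = \frac{30456123308}{1696153}$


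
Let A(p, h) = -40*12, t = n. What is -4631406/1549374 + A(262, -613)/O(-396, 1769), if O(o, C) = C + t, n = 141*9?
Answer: -1234492579/392249851 ≈ -3.1472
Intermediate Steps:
n = 1269
t = 1269
O(o, C) = 1269 + C (O(o, C) = C + 1269 = 1269 + C)
A(p, h) = -480
-4631406/1549374 + A(262, -613)/O(-396, 1769) = -4631406/1549374 - 480/(1269 + 1769) = -4631406*1/1549374 - 480/3038 = -771901/258229 - 480*1/3038 = -771901/258229 - 240/1519 = -1234492579/392249851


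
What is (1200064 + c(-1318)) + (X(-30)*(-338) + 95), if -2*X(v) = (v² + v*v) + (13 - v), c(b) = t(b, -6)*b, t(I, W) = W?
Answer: 1519534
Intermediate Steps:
c(b) = -6*b
X(v) = -13/2 + v/2 - v² (X(v) = -((v² + v*v) + (13 - v))/2 = -((v² + v²) + (13 - v))/2 = -(2*v² + (13 - v))/2 = -(13 - v + 2*v²)/2 = -13/2 + v/2 - v²)
(1200064 + c(-1318)) + (X(-30)*(-338) + 95) = (1200064 - 6*(-1318)) + ((-13/2 + (½)*(-30) - 1*(-30)²)*(-338) + 95) = (1200064 + 7908) + ((-13/2 - 15 - 1*900)*(-338) + 95) = 1207972 + ((-13/2 - 15 - 900)*(-338) + 95) = 1207972 + (-1843/2*(-338) + 95) = 1207972 + (311467 + 95) = 1207972 + 311562 = 1519534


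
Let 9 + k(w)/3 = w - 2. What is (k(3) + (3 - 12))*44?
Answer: -1452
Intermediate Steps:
k(w) = -33 + 3*w (k(w) = -27 + 3*(w - 2) = -27 + 3*(-2 + w) = -27 + (-6 + 3*w) = -33 + 3*w)
(k(3) + (3 - 12))*44 = ((-33 + 3*3) + (3 - 12))*44 = ((-33 + 9) - 9)*44 = (-24 - 9)*44 = -33*44 = -1452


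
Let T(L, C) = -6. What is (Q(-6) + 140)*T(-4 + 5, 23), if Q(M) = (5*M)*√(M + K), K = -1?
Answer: -840 + 180*I*√7 ≈ -840.0 + 476.24*I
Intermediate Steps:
Q(M) = 5*M*√(-1 + M) (Q(M) = (5*M)*√(M - 1) = (5*M)*√(-1 + M) = 5*M*√(-1 + M))
(Q(-6) + 140)*T(-4 + 5, 23) = (5*(-6)*√(-1 - 6) + 140)*(-6) = (5*(-6)*√(-7) + 140)*(-6) = (5*(-6)*(I*√7) + 140)*(-6) = (-30*I*√7 + 140)*(-6) = (140 - 30*I*√7)*(-6) = -840 + 180*I*√7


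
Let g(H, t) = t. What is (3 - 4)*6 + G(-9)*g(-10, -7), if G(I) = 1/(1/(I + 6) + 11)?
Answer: -213/32 ≈ -6.6563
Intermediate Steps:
G(I) = 1/(11 + 1/(6 + I)) (G(I) = 1/(1/(6 + I) + 11) = 1/(11 + 1/(6 + I)))
(3 - 4)*6 + G(-9)*g(-10, -7) = (3 - 4)*6 + ((6 - 9)/(67 + 11*(-9)))*(-7) = -1*6 + (-3/(67 - 99))*(-7) = -6 + (-3/(-32))*(-7) = -6 - 1/32*(-3)*(-7) = -6 + (3/32)*(-7) = -6 - 21/32 = -213/32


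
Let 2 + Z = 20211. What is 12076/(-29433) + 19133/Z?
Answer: 319097705/594811497 ≈ 0.53647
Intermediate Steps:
Z = 20209 (Z = -2 + 20211 = 20209)
12076/(-29433) + 19133/Z = 12076/(-29433) + 19133/20209 = 12076*(-1/29433) + 19133*(1/20209) = -12076/29433 + 19133/20209 = 319097705/594811497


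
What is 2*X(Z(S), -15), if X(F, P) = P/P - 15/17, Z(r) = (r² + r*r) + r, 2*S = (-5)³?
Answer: 4/17 ≈ 0.23529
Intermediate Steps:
S = -125/2 (S = (½)*(-5)³ = (½)*(-125) = -125/2 ≈ -62.500)
Z(r) = r + 2*r² (Z(r) = (r² + r²) + r = 2*r² + r = r + 2*r²)
X(F, P) = 2/17 (X(F, P) = 1 - 15*1/17 = 1 - 15/17 = 2/17)
2*X(Z(S), -15) = 2*(2/17) = 4/17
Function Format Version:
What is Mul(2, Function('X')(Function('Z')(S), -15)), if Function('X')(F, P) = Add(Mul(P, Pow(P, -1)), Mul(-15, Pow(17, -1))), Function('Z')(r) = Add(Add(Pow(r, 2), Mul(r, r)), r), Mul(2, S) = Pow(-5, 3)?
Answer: Rational(4, 17) ≈ 0.23529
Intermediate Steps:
S = Rational(-125, 2) (S = Mul(Rational(1, 2), Pow(-5, 3)) = Mul(Rational(1, 2), -125) = Rational(-125, 2) ≈ -62.500)
Function('Z')(r) = Add(r, Mul(2, Pow(r, 2))) (Function('Z')(r) = Add(Add(Pow(r, 2), Pow(r, 2)), r) = Add(Mul(2, Pow(r, 2)), r) = Add(r, Mul(2, Pow(r, 2))))
Function('X')(F, P) = Rational(2, 17) (Function('X')(F, P) = Add(1, Mul(-15, Rational(1, 17))) = Add(1, Rational(-15, 17)) = Rational(2, 17))
Mul(2, Function('X')(Function('Z')(S), -15)) = Mul(2, Rational(2, 17)) = Rational(4, 17)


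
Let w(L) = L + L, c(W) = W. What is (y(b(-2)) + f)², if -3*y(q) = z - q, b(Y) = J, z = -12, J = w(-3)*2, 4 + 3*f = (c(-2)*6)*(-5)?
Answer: 3136/9 ≈ 348.44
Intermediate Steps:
w(L) = 2*L
f = 56/3 (f = -4/3 + (-2*6*(-5))/3 = -4/3 + (-12*(-5))/3 = -4/3 + (⅓)*60 = -4/3 + 20 = 56/3 ≈ 18.667)
J = -12 (J = (2*(-3))*2 = -6*2 = -12)
b(Y) = -12
y(q) = 4 + q/3 (y(q) = -(-12 - q)/3 = 4 + q/3)
(y(b(-2)) + f)² = ((4 + (⅓)*(-12)) + 56/3)² = ((4 - 4) + 56/3)² = (0 + 56/3)² = (56/3)² = 3136/9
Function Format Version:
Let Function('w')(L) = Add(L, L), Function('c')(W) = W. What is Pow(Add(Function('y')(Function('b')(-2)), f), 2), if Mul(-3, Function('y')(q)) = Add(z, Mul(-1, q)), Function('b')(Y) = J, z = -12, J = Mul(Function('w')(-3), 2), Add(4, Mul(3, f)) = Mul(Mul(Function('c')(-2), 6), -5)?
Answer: Rational(3136, 9) ≈ 348.44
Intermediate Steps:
Function('w')(L) = Mul(2, L)
f = Rational(56, 3) (f = Add(Rational(-4, 3), Mul(Rational(1, 3), Mul(Mul(-2, 6), -5))) = Add(Rational(-4, 3), Mul(Rational(1, 3), Mul(-12, -5))) = Add(Rational(-4, 3), Mul(Rational(1, 3), 60)) = Add(Rational(-4, 3), 20) = Rational(56, 3) ≈ 18.667)
J = -12 (J = Mul(Mul(2, -3), 2) = Mul(-6, 2) = -12)
Function('b')(Y) = -12
Function('y')(q) = Add(4, Mul(Rational(1, 3), q)) (Function('y')(q) = Mul(Rational(-1, 3), Add(-12, Mul(-1, q))) = Add(4, Mul(Rational(1, 3), q)))
Pow(Add(Function('y')(Function('b')(-2)), f), 2) = Pow(Add(Add(4, Mul(Rational(1, 3), -12)), Rational(56, 3)), 2) = Pow(Add(Add(4, -4), Rational(56, 3)), 2) = Pow(Add(0, Rational(56, 3)), 2) = Pow(Rational(56, 3), 2) = Rational(3136, 9)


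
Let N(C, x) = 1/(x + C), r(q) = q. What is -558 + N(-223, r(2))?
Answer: -123319/221 ≈ -558.00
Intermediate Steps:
N(C, x) = 1/(C + x)
-558 + N(-223, r(2)) = -558 + 1/(-223 + 2) = -558 + 1/(-221) = -558 - 1/221 = -123319/221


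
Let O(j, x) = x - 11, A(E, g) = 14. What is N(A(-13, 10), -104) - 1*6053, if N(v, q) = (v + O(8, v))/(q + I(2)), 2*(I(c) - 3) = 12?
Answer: -575052/95 ≈ -6053.2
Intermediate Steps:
I(c) = 9 (I(c) = 3 + (½)*12 = 3 + 6 = 9)
O(j, x) = -11 + x
N(v, q) = (-11 + 2*v)/(9 + q) (N(v, q) = (v + (-11 + v))/(q + 9) = (-11 + 2*v)/(9 + q))
N(A(-13, 10), -104) - 1*6053 = (-11 + 2*14)/(9 - 104) - 1*6053 = (-11 + 28)/(-95) - 6053 = -1/95*17 - 6053 = -17/95 - 6053 = -575052/95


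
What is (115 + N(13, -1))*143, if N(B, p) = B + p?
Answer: 18161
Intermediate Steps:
(115 + N(13, -1))*143 = (115 + (13 - 1))*143 = (115 + 12)*143 = 127*143 = 18161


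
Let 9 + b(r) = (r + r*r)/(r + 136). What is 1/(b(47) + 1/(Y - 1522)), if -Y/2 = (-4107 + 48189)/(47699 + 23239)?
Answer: 366189100/1218388899 ≈ 0.30055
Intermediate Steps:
b(r) = -9 + (r + r²)/(136 + r) (b(r) = -9 + (r + r*r)/(r + 136) = -9 + (r + r²)/(136 + r))
Y = -4898/3941 (Y = -2*(-4107 + 48189)/(47699 + 23239) = -88164/70938 = -2*2449/3941 = -4898/3941 ≈ -1.2428)
1/(b(47) + 1/(Y - 1522)) = 1/((-1224 + 47² - 8*47)/(136 + 47) + 1/(-4898/3941 - 1522)) = 1/((-1224 + 2209 - 376)/183 + 1/(-6003100/3941)) = 1/((1/183)*609 - 3941/6003100) = 1/(203/61 - 3941/6003100) = 1/(1218388899/366189100) = 366189100/1218388899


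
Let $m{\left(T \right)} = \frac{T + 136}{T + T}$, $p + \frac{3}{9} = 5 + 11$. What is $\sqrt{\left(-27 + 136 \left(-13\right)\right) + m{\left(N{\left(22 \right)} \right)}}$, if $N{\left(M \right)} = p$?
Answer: $\frac{5 i \sqrt{632714}}{94} \approx 42.31 i$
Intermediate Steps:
$p = \frac{47}{3}$ ($p = - \frac{1}{3} + \left(5 + 11\right) = - \frac{1}{3} + 16 = \frac{47}{3} \approx 15.667$)
$N{\left(M \right)} = \frac{47}{3}$
$m{\left(T \right)} = \frac{136 + T}{2 T}$
$\sqrt{\left(-27 + 136 \left(-13\right)\right) + m{\left(N{\left(22 \right)} \right)}} = \sqrt{\left(-27 + 136 \left(-13\right)\right) + \frac{136 + \frac{47}{3}}{2 \cdot \frac{47}{3}}} = \sqrt{\left(-27 - 1768\right) + \frac{1}{2} \cdot \frac{3}{47} \cdot \frac{455}{3}} = \sqrt{-1795 + \frac{455}{94}} = \sqrt{- \frac{168275}{94}} = \frac{5 i \sqrt{632714}}{94}$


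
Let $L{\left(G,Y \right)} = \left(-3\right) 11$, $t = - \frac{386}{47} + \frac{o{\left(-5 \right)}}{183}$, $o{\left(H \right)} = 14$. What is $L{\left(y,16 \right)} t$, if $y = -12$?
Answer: $\frac{769780}{2867} \approx 268.5$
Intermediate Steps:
$t = - \frac{69980}{8601}$ ($t = - \frac{386}{47} + \frac{14}{183} = - \frac{69980}{8601} \approx -8.1363$)
$L{\left(G,Y \right)} = -33$
$L{\left(y,16 \right)} t = \left(-33\right) \left(- \frac{69980}{8601}\right) = \frac{769780}{2867}$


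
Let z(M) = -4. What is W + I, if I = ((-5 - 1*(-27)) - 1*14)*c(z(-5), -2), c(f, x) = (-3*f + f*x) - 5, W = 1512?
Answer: 1632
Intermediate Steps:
c(f, x) = -5 - 3*f + f*x
I = 120 (I = ((-5 - 1*(-27)) - 1*14)*(-5 - 3*(-4) - 4*(-2)) = ((-5 + 27) - 14)*(-5 + 12 + 8) = (22 - 14)*15 = 8*15 = 120)
W + I = 1512 + 120 = 1632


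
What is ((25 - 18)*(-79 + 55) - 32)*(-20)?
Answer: 4000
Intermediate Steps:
((25 - 18)*(-79 + 55) - 32)*(-20) = (7*(-24) - 32)*(-20) = (-168 - 32)*(-20) = -200*(-20) = 4000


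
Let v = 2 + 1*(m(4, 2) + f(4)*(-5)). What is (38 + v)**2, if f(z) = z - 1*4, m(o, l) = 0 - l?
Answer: 1444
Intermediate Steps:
m(o, l) = -l
f(z) = -4 + z (f(z) = z - 4 = -4 + z)
v = 0 (v = 2 + 1*(-1*2 + (-4 + 4)*(-5)) = 2 + 1*(-2 + 0*(-5)) = 2 + 1*(-2 + 0) = 2 + 1*(-2) = 2 - 2 = 0)
(38 + v)**2 = (38 + 0)**2 = 38**2 = 1444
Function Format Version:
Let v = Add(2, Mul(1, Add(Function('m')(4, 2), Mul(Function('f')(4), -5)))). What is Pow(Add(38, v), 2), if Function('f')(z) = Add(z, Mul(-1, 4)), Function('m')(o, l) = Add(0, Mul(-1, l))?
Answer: 1444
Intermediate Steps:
Function('m')(o, l) = Mul(-1, l)
Function('f')(z) = Add(-4, z) (Function('f')(z) = Add(z, -4) = Add(-4, z))
v = 0 (v = Add(2, Mul(1, Add(Mul(-1, 2), Mul(Add(-4, 4), -5)))) = Add(2, Mul(1, Add(-2, Mul(0, -5)))) = Add(2, Mul(1, Add(-2, 0))) = Add(2, Mul(1, -2)) = Add(2, -2) = 0)
Pow(Add(38, v), 2) = Pow(Add(38, 0), 2) = Pow(38, 2) = 1444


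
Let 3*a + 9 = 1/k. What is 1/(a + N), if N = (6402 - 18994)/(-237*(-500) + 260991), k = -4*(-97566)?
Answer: -21157382232/64174157809 ≈ -0.32969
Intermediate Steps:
k = 390264
N = -12592/379491 (N = -12592/(118500 + 260991) = -12592/379491 ≈ -0.033181)
a = -3512375/1170792 (a = -3 + (⅓)/390264 = -3 + (⅓)*(1/390264) = -3 + 1/1170792 = -3512375/1170792 ≈ -3.0000)
1/(a + N) = 1/(-3512375/1170792 - 12592/379491) = 1/(-64174157809/21157382232) = -21157382232/64174157809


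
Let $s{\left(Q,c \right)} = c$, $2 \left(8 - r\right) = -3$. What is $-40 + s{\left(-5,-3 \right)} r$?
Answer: $- \frac{137}{2} \approx -68.5$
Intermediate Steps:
$r = \frac{19}{2}$ ($r = 8 - - \frac{3}{2} = 8 + \frac{3}{2} = \frac{19}{2} \approx 9.5$)
$-40 + s{\left(-5,-3 \right)} r = -40 - \frac{57}{2} = - \frac{137}{2}$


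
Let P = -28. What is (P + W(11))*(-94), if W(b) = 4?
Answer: 2256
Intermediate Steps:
(P + W(11))*(-94) = (-28 + 4)*(-94) = -24*(-94) = 2256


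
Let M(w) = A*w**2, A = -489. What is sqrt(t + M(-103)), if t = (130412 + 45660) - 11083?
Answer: 2*I*sqrt(1255703) ≈ 2241.2*I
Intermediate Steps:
t = 164989 (t = 176072 - 11083 = 164989)
M(w) = -489*w**2
sqrt(t + M(-103)) = sqrt(164989 - 489*(-103)**2) = sqrt(164989 - 489*10609) = sqrt(164989 - 5187801) = sqrt(-5022812) = 2*I*sqrt(1255703)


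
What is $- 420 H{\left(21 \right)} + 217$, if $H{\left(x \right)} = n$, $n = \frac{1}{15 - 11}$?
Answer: $112$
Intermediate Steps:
$n = \frac{1}{4}$ ($n = \frac{1}{15 - 11} = \frac{1}{4} \approx 0.25$)
$H{\left(x \right)} = \frac{1}{4}$
$- 420 H{\left(21 \right)} + 217 = \left(-420\right) \frac{1}{4} + 217 = -105 + 217 = 112$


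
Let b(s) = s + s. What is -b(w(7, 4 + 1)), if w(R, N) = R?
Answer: -14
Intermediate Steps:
b(s) = 2*s
-b(w(7, 4 + 1)) = -2*7 = -1*14 = -14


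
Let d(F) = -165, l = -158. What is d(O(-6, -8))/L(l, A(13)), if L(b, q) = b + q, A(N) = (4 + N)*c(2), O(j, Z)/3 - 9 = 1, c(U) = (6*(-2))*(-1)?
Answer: -165/46 ≈ -3.5870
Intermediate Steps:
c(U) = 12 (c(U) = -12*(-1) = 12)
O(j, Z) = 30 (O(j, Z) = 27 + 3*1 = 27 + 3 = 30)
A(N) = 48 + 12*N (A(N) = (4 + N)*12 = 48 + 12*N)
d(O(-6, -8))/L(l, A(13)) = -165/(-158 + (48 + 12*13)) = -165/(-158 + (48 + 156)) = -165/(-158 + 204) = -165/46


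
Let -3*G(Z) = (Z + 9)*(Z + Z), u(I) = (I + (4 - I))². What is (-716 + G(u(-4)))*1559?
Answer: -4595932/3 ≈ -1.5320e+6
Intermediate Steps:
u(I) = 16 (u(I) = 4² = 16)
G(Z) = -2*Z*(9 + Z)/3 (G(Z) = -(Z + 9)*(Z + Z)/3 = -(9 + Z)*2*Z/3 = -2*Z*(9 + Z)/3)
(-716 + G(u(-4)))*1559 = (-716 - ⅔*16*(9 + 16))*1559 = (-716 - ⅔*16*25)*1559 = (-716 - 800/3)*1559 = -2948/3*1559 = -4595932/3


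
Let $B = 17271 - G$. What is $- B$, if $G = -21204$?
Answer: $-38475$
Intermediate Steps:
$B = 38475$ ($B = 17271 - -21204 = 17271 + 21204 = 38475$)
$- B = \left(-1\right) 38475 = -38475$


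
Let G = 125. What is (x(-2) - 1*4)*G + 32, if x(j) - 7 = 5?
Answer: 1032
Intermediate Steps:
x(j) = 12 (x(j) = 7 + 5 = 12)
(x(-2) - 1*4)*G + 32 = (12 - 1*4)*125 + 32 = (12 - 4)*125 + 32 = 8*125 + 32 = 1000 + 32 = 1032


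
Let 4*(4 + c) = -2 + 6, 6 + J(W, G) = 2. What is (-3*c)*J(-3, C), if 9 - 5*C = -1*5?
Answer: -36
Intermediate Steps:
C = 14/5 (C = 9/5 - (-1)*5/5 = 9/5 - ⅕*(-5) = 9/5 + 1 = 14/5 ≈ 2.8000)
J(W, G) = -4 (J(W, G) = -6 + 2 = -4)
c = -3 (c = -4 + (-2 + 6)/4 = -4 + (¼)*4 = -4 + 1 = -3)
(-3*c)*J(-3, C) = -3*(-3)*(-4) = 9*(-4) = -36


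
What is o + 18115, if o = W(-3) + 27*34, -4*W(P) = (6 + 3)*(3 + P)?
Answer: 19033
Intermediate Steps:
W(P) = -27/4 - 9*P/4 (W(P) = -(6 + 3)*(3 + P)/4 = -9*(3 + P)/4 = -(27 + 9*P)/4 = -27/4 - 9*P/4)
o = 918 (o = (-27/4 - 9/4*(-3)) + 27*34 = (-27/4 + 27/4) + 918 = 0 + 918 = 918)
o + 18115 = 918 + 18115 = 19033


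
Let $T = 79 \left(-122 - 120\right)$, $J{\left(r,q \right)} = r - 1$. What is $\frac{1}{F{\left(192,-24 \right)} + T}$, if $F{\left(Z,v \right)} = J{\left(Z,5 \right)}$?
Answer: $- \frac{1}{18927} \approx -5.2835 \cdot 10^{-5}$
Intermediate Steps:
$J{\left(r,q \right)} = -1 + r$ ($J{\left(r,q \right)} = r - 1 = -1 + r$)
$F{\left(Z,v \right)} = -1 + Z$
$T = -19118$ ($T = 79 \left(-242\right) = -19118$)
$\frac{1}{F{\left(192,-24 \right)} + T} = \frac{1}{\left(-1 + 192\right) - 19118} = \frac{1}{191 - 19118} = \frac{1}{-18927} = - \frac{1}{18927}$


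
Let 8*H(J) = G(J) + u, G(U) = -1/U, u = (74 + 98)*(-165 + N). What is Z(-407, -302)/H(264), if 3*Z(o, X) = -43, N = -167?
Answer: 30272/15075457 ≈ 0.0020080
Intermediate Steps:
u = -57104 (u = (74 + 98)*(-165 - 167) = 172*(-332) = -57104)
Z(o, X) = -43/3 (Z(o, X) = (⅓)*(-43) = -43/3)
H(J) = -7138 - 1/(8*J) (H(J) = (-1/J - 57104)/8 = (-57104 - 1/J)/8 = -7138 - 1/(8*J))
Z(-407, -302)/H(264) = -43/(3*(-7138 - ⅛/264)) = -43/(3*(-7138 - ⅛*1/264)) = -43/(3*(-7138 - 1/2112)) = -43/(3*(-15075457/2112)) = -43/3*(-2112/15075457) = 30272/15075457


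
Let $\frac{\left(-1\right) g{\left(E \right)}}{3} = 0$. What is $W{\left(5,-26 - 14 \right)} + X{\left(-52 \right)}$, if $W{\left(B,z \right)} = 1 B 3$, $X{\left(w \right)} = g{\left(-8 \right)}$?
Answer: $15$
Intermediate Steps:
$g{\left(E \right)} = 0$ ($g{\left(E \right)} = \left(-3\right) 0 = 0$)
$X{\left(w \right)} = 0$
$W{\left(B,z \right)} = 3 B$ ($W{\left(B,z \right)} = B 3 = 3 B$)
$W{\left(5,-26 - 14 \right)} + X{\left(-52 \right)} = 3 \cdot 5 + 0 = 15 + 0 = 15$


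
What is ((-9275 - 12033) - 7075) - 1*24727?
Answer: -53110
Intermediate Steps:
((-9275 - 12033) - 7075) - 1*24727 = (-21308 - 7075) - 24727 = -28383 - 24727 = -53110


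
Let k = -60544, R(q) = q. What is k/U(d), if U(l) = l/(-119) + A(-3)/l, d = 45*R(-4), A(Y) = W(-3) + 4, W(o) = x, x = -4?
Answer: -1801184/45 ≈ -40026.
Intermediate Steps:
W(o) = -4
A(Y) = 0 (A(Y) = -4 + 4 = 0)
d = -180 (d = 45*(-4) = -180)
U(l) = -l/119 (U(l) = l/(-119) + 0/l = l*(-1/119) + 0 = -l/119 + 0 = -l/119)
k/U(d) = -60544/((-1/119*(-180))) = -60544/180/119 = -60544*119/180 = -1801184/45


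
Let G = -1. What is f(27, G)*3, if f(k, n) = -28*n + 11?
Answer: 117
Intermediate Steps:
f(k, n) = 11 - 28*n
f(27, G)*3 = (11 - 28*(-1))*3 = (11 + 28)*3 = 39*3 = 117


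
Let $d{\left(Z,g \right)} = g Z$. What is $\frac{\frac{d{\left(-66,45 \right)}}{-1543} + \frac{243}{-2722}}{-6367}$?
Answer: $- \frac{7709391}{26741692882} \approx -0.00028829$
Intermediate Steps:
$d{\left(Z,g \right)} = Z g$
$\frac{\frac{d{\left(-66,45 \right)}}{-1543} + \frac{243}{-2722}}{-6367} = \frac{\frac{\left(-66\right) 45}{-1543} + \frac{243}{-2722}}{-6367} = \left(\left(-2970\right) \left(- \frac{1}{1543}\right) + 243 \left(- \frac{1}{2722}\right)\right) \left(- \frac{1}{6367}\right) = \left(\frac{2970}{1543} - \frac{243}{2722}\right) \left(- \frac{1}{6367}\right) = \frac{7709391}{4200046} \left(- \frac{1}{6367}\right) = - \frac{7709391}{26741692882}$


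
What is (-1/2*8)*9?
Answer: -36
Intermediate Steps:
(-1/2*8)*9 = (-1*½*8)*9 = -½*8*9 = -4*9 = -36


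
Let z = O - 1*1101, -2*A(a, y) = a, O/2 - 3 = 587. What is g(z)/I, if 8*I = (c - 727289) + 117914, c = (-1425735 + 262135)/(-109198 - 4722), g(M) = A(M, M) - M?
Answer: 1349952/867735455 ≈ 0.0015557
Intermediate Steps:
O = 1180 (O = 6 + 2*587 = 6 + 1174 = 1180)
A(a, y) = -a/2
z = 79 (z = 1180 - 1*1101 = 1180 - 1101 = 79)
g(M) = -3*M/2 (g(M) = -M/2 - M = -3*M/2)
c = 14545/1424 (c = -1163600/(-113920) = -1163600*(-1/113920) = 14545/1424 ≈ 10.214)
I = -867735455/11392 (I = ((14545/1424 - 727289) + 117914)/8 = (-1035644991/1424 + 117914)/8 = (⅛)*(-867735455/1424) = -867735455/11392 ≈ -76171.)
g(z)/I = (-3/2*79)/(-867735455/11392) = -237/2*(-11392/867735455) = 1349952/867735455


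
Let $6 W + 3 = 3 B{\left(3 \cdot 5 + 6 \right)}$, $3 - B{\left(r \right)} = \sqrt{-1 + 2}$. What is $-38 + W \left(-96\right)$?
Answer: $-86$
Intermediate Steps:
$B{\left(r \right)} = 2$ ($B{\left(r \right)} = 3 - \sqrt{-1 + 2} = 3 - \sqrt{1} = 3 - 1 = 2$)
$W = \frac{1}{2}$ ($W = - \frac{1}{2} + \frac{3 \cdot 2}{6} = - \frac{1}{2} + \frac{1}{6} \cdot 6 = - \frac{1}{2} + 1 = \frac{1}{2} \approx 0.5$)
$-38 + W \left(-96\right) = -38 + \frac{1}{2} \left(-96\right) = -38 - 48 = -86$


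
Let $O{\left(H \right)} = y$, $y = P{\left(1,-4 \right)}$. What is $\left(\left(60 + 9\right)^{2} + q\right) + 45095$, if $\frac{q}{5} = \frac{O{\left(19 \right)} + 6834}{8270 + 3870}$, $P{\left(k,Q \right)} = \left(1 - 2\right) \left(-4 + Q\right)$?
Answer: $\frac{60528605}{1214} \approx 49859.0$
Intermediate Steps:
$P{\left(k,Q \right)} = 4 - Q$ ($P{\left(k,Q \right)} = - (-4 + Q) = 4 - Q$)
$y = 8$ ($y = 4 - -4 = 4 + 4 = 8$)
$O{\left(H \right)} = 8$
$q = \frac{3421}{1214}$ ($q = 5 \frac{8 + 6834}{8270 + 3870} = 5 \cdot \frac{6842}{12140} = 5 \cdot 6842 \cdot \frac{1}{12140} = 5 \cdot \frac{3421}{6070} = \frac{3421}{1214} \approx 2.818$)
$\left(\left(60 + 9\right)^{2} + q\right) + 45095 = \left(\left(60 + 9\right)^{2} + \frac{3421}{1214}\right) + 45095 = \left(69^{2} + \frac{3421}{1214}\right) + 45095 = \left(4761 + \frac{3421}{1214}\right) + 45095 = \frac{5783275}{1214} + 45095 = \frac{60528605}{1214}$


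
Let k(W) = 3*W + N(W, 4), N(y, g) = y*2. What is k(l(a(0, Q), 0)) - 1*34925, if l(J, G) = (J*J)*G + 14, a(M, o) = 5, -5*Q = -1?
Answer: -34855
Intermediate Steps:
Q = ⅕ (Q = -⅕*(-1) = ⅕ ≈ 0.20000)
N(y, g) = 2*y
l(J, G) = 14 + G*J² (l(J, G) = J²*G + 14 = G*J² + 14 = 14 + G*J²)
k(W) = 5*W (k(W) = 3*W + 2*W = 5*W)
k(l(a(0, Q), 0)) - 1*34925 = 5*(14 + 0*5²) - 1*34925 = 5*(14 + 0*25) - 34925 = 5*(14 + 0) - 34925 = 5*14 - 34925 = 70 - 34925 = -34855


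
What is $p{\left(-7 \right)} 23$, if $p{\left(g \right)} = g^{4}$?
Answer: $55223$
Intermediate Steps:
$p{\left(-7 \right)} 23 = \left(-7\right)^{4} \cdot 23 = 2401 \cdot 23 = 55223$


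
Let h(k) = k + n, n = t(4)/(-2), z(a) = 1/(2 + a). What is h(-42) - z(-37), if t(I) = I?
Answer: -1539/35 ≈ -43.971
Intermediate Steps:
n = -2 (n = 4/(-2) = 4*(-½) = -2)
h(k) = -2 + k (h(k) = k - 2 = -2 + k)
h(-42) - z(-37) = (-2 - 42) - 1/(2 - 37) = -44 - 1/(-35) = -44 - 1*(-1/35) = -44 + 1/35 = -1539/35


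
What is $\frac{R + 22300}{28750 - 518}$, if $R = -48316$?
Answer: $- \frac{3252}{3529} \approx -0.92151$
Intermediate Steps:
$\frac{R + 22300}{28750 - 518} = \frac{-48316 + 22300}{28750 - 518} = - \frac{26016}{28232} = \left(-26016\right) \frac{1}{28232} = - \frac{3252}{3529}$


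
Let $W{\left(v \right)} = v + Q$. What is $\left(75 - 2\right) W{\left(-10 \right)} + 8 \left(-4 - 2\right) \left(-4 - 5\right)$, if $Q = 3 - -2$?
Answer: $67$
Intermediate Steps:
$Q = 5$ ($Q = 3 + 2 = 5$)
$W{\left(v \right)} = 5 + v$ ($W{\left(v \right)} = v + 5 = 5 + v$)
$\left(75 - 2\right) W{\left(-10 \right)} + 8 \left(-4 - 2\right) \left(-4 - 5\right) = \left(75 - 2\right) \left(5 - 10\right) + 8 \left(-4 - 2\right) \left(-4 - 5\right) = \left(75 - 2\right) \left(-5\right) + 8 \left(\left(-6\right) \left(-9\right)\right) = 73 \left(-5\right) + 8 \cdot 54 = -365 + 432 = 67$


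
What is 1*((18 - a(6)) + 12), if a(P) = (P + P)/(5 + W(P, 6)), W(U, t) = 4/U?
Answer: 474/17 ≈ 27.882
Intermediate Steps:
a(P) = 2*P/(5 + 4/P) (a(P) = (P + P)/(5 + 4/P) = (2*P)/(5 + 4/P) = 2*P/(5 + 4/P))
1*((18 - a(6)) + 12) = 1*((18 - 2*6**2/(4 + 5*6)) + 12) = 1*((18 - 2*36/(4 + 30)) + 12) = 1*((18 - 2*36/34) + 12) = 1*((18 - 1*36/17) + 12) = 1*((18 - 36/17) + 12) = 1*(270/17 + 12) = 1*(474/17) = 474/17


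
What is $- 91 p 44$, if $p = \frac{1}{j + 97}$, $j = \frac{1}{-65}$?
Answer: $- \frac{65065}{1576} \approx -41.285$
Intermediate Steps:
$j = - \frac{1}{65} \approx -0.015385$
$p = \frac{65}{6304}$ ($p = \frac{1}{- \frac{1}{65} + 97} = \frac{1}{\frac{6304}{65}} = \frac{65}{6304} \approx 0.010311$)
$- 91 p 44 = \left(-91\right) \frac{65}{6304} \cdot 44 = \left(- \frac{5915}{6304}\right) 44 = - \frac{65065}{1576}$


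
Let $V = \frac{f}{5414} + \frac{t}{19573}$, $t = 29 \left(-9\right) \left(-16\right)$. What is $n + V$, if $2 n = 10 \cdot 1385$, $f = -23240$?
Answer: $\frac{366698834847}{52984111} \approx 6920.9$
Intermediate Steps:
$t = 4176$ ($t = \left(-261\right) \left(-16\right) = 4176$)
$n = 6925$ ($n = \frac{10 \cdot 1385}{2} = \frac{1}{2} \cdot 13850 = 6925$)
$V = - \frac{216133828}{52984111}$ ($V = - \frac{23240}{5414} + \frac{4176}{19573} = \left(-23240\right) \frac{1}{5414} + 4176 \cdot \frac{1}{19573} = - \frac{11620}{2707} + \frac{4176}{19573} = - \frac{216133828}{52984111} \approx -4.0792$)
$n + V = 6925 - \frac{216133828}{52984111} = \frac{366698834847}{52984111}$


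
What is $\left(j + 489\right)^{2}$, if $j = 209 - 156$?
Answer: $293764$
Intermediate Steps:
$j = 53$
$\left(j + 489\right)^{2} = \left(53 + 489\right)^{2} = 542^{2} = 293764$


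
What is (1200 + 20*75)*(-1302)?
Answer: -3515400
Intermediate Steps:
(1200 + 20*75)*(-1302) = (1200 + 1500)*(-1302) = 2700*(-1302) = -3515400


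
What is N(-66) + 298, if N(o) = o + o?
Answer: 166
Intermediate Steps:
N(o) = 2*o
N(-66) + 298 = 2*(-66) + 298 = -132 + 298 = 166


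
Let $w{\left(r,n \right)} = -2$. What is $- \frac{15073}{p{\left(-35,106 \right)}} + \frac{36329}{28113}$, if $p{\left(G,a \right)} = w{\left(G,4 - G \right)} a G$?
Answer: $- \frac{154186069}{208598460} \approx -0.73915$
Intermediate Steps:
$p{\left(G,a \right)} = - 2 G a$ ($p{\left(G,a \right)} = - 2 a G = - 2 G a$)
$- \frac{15073}{p{\left(-35,106 \right)}} + \frac{36329}{28113} = - \frac{15073}{\left(-2\right) \left(-35\right) 106} + \frac{36329}{28113} = - \frac{15073}{7420} + 36329 \cdot \frac{1}{28113} = \left(-15073\right) \frac{1}{7420} + \frac{36329}{28113} = - \frac{15073}{7420} + \frac{36329}{28113} = - \frac{154186069}{208598460}$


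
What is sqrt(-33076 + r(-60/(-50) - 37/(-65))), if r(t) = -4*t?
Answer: 64*I*sqrt(1365)/13 ≈ 181.89*I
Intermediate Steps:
sqrt(-33076 + r(-60/(-50) - 37/(-65))) = sqrt(-33076 - 4*(-60/(-50) - 37/(-65))) = sqrt(-33076 - 4*(-60*(-1/50) - 37*(-1/65))) = sqrt(-33076 - 4*(6/5 + 37/65)) = sqrt(-33076 - 4*23/13) = sqrt(-33076 - 92/13) = sqrt(-430080/13) = 64*I*sqrt(1365)/13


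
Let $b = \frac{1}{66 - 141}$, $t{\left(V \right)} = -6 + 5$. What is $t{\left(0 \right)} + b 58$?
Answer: $- \frac{133}{75} \approx -1.7733$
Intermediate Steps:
$t{\left(V \right)} = -1$
$b = - \frac{1}{75}$ ($b = \frac{1}{-75} = - \frac{1}{75} \approx -0.013333$)
$t{\left(0 \right)} + b 58 = -1 - \frac{58}{75} = - \frac{133}{75}$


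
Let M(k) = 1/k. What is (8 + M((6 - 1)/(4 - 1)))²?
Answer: 1849/25 ≈ 73.960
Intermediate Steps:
(8 + M((6 - 1)/(4 - 1)))² = (8 + 1/((6 - 1)/(4 - 1)))² = (8 + 1/(5/3))² = (8 + ⅗)² = (43/5)² = 1849/25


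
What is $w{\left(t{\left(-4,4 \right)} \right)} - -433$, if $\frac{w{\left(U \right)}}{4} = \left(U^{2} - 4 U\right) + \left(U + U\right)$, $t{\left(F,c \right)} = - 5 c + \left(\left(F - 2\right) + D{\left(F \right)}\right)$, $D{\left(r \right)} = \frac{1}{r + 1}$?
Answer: $\frac{30757}{9} \approx 3417.4$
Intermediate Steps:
$D{\left(r \right)} = \frac{1}{1 + r}$
$t{\left(F,c \right)} = -2 + F + \frac{1}{1 + F} - 5 c$ ($t{\left(F,c \right)} = - 5 c + \left(\left(F - 2\right) + \frac{1}{1 + F}\right) = - 5 c + \left(\left(-2 + F\right) + \frac{1}{1 + F}\right) = - 5 c + \left(-2 + F + \frac{1}{1 + F}\right) = -2 + F + \frac{1}{1 + F} - 5 c$)
$w{\left(U \right)} = - 8 U + 4 U^{2}$ ($w{\left(U \right)} = 4 \left(\left(U^{2} - 4 U\right) + \left(U + U\right)\right) = 4 \left(\left(U^{2} - 4 U\right) + 2 U\right) = 4 \left(U^{2} - 2 U\right) = - 8 U + 4 U^{2}$)
$w{\left(t{\left(-4,4 \right)} \right)} - -433 = 4 \frac{1 + \left(1 - 4\right) \left(-2 - 4 - 20\right)}{1 - 4} \left(-2 + \frac{1 + \left(1 - 4\right) \left(-2 - 4 - 20\right)}{1 - 4}\right) - -433 = 4 \frac{1 - 3 \left(-2 - 4 - 20\right)}{-3} \left(-2 + \frac{1 - 3 \left(-2 - 4 - 20\right)}{-3}\right) + 433 = 4 \left(- \frac{1 - -78}{3}\right) \left(-2 - \frac{1 - -78}{3}\right) + 433 = 4 \left(- \frac{1 + 78}{3}\right) \left(-2 - \frac{1 + 78}{3}\right) + 433 = 4 \left(\left(- \frac{1}{3}\right) 79\right) \left(-2 - \frac{79}{3}\right) + 433 = 4 \left(- \frac{79}{3}\right) \left(-2 - \frac{79}{3}\right) + 433 = 4 \left(- \frac{79}{3}\right) \left(- \frac{85}{3}\right) + 433 = \frac{26860}{9} + 433 = \frac{30757}{9}$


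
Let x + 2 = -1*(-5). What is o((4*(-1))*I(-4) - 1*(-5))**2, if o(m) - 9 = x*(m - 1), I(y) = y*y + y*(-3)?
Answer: 99225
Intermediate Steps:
x = 3 (x = -2 - 1*(-5) = -2 + 5 = 3)
I(y) = y**2 - 3*y
o(m) = 6 + 3*m (o(m) = 9 + 3*(m - 1) = 9 + 3*(-1 + m) = 9 + (-3 + 3*m) = 6 + 3*m)
o((4*(-1))*I(-4) - 1*(-5))**2 = (6 + 3*((4*(-1))*(-4*(-3 - 4)) - 1*(-5)))**2 = (6 + 3*(-(-16)*(-7) + 5))**2 = (6 + 3*(-4*28 + 5))**2 = (6 + 3*(-112 + 5))**2 = (6 + 3*(-107))**2 = (6 - 321)**2 = (-315)**2 = 99225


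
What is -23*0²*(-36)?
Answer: 0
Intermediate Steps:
-23*0²*(-36) = -23*0*(-36) = 0*(-36) = 0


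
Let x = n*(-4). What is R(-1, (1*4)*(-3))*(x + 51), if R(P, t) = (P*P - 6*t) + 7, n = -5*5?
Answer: 12080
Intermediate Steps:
n = -25
x = 100 (x = -25*(-4) = 100)
R(P, t) = 7 + P² - 6*t (R(P, t) = (P² - 6*t) + 7 = 7 + P² - 6*t)
R(-1, (1*4)*(-3))*(x + 51) = (7 + (-1)² - 6*1*4*(-3))*(100 + 51) = (7 + 1 - 24*(-3))*151 = (7 + 1 - 6*(-12))*151 = (7 + 1 + 72)*151 = 80*151 = 12080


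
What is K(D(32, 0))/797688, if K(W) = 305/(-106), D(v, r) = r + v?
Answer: -305/84554928 ≈ -3.6071e-6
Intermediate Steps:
K(W) = -305/106 (K(W) = 305*(-1/106) = -305/106)
K(D(32, 0))/797688 = -305/106/797688 = -305/106*1/797688 = -305/84554928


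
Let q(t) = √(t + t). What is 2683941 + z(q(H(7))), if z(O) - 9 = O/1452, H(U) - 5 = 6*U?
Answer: 2683950 + √94/1452 ≈ 2.6840e+6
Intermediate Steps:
H(U) = 5 + 6*U
q(t) = √2*√t (q(t) = √(2*t) = √2*√t)
z(O) = 9 + O/1452
2683941 + z(q(H(7))) = 2683941 + (9 + (√2*√(5 + 6*7))/1452) = 2683941 + (9 + (√2*√(5 + 42))/1452) = 2683941 + (9 + (√2*√47)/1452) = 2683941 + (9 + √94/1452) = 2683950 + √94/1452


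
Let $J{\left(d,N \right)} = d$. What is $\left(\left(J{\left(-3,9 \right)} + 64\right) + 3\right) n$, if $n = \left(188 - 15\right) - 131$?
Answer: $2688$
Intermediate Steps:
$n = 42$ ($n = 173 - 131 = 42$)
$\left(\left(J{\left(-3,9 \right)} + 64\right) + 3\right) n = \left(\left(-3 + 64\right) + 3\right) 42 = \left(61 + 3\right) 42 = 64 \cdot 42 = 2688$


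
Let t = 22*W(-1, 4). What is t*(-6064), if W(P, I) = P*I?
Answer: 533632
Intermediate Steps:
W(P, I) = I*P
t = -88 (t = 22*(4*(-1)) = 22*(-4) = -88)
t*(-6064) = -88*(-6064) = 533632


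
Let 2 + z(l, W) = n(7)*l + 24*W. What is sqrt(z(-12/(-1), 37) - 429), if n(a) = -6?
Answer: sqrt(385) ≈ 19.621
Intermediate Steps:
z(l, W) = -2 - 6*l + 24*W (z(l, W) = -2 + (-6*l + 24*W) = -2 - 6*l + 24*W)
sqrt(z(-12/(-1), 37) - 429) = sqrt((-2 - (-72)/(-1) + 24*37) - 429) = sqrt((-2 - (-72)*(-1) + 888) - 429) = sqrt((-2 - 6*12 + 888) - 429) = sqrt((-2 - 72 + 888) - 429) = sqrt(814 - 429) = sqrt(385)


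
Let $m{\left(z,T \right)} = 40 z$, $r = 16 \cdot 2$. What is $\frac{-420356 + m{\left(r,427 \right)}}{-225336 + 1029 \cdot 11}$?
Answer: $\frac{139692}{71339} \approx 1.9581$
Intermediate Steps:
$r = 32$
$\frac{-420356 + m{\left(r,427 \right)}}{-225336 + 1029 \cdot 11} = \frac{-420356 + 40 \cdot 32}{-225336 + 1029 \cdot 11} = \frac{-420356 + 1280}{-225336 + 11319} = - \frac{419076}{-214017} = \left(-419076\right) \left(- \frac{1}{214017}\right) = \frac{139692}{71339}$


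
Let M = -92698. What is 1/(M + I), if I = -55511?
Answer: -1/148209 ≈ -6.7472e-6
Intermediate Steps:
1/(M + I) = 1/(-92698 - 55511) = 1/(-148209) = -1/148209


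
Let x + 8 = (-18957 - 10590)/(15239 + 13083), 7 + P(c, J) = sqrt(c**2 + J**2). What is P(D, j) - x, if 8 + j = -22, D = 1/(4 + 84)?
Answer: 1181/578 + sqrt(6969601)/88 ≈ 32.043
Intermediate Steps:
D = 1/88 ≈ 0.011364
j = -30 (j = -8 - 22 = -30)
P(c, J) = -7 + sqrt(J**2 + c**2) (P(c, J) = -7 + sqrt(c**2 + J**2) = -7 + sqrt(J**2 + c**2))
x = -5227/578 (x = -8 + (-18957 - 10590)/(15239 + 13083) = -8 - 29547/28322 = -8 - 29547*1/28322 = -8 - 603/578 = -5227/578 ≈ -9.0433)
P(D, j) - x = (-7 + sqrt((-30)**2 + (1/88)**2)) - 1*(-5227/578) = (-7 + sqrt(900 + 1/7744)) + 5227/578 = (-7 + sqrt(6969601/7744)) + 5227/578 = (-7 + sqrt(6969601)/88) + 5227/578 = 1181/578 + sqrt(6969601)/88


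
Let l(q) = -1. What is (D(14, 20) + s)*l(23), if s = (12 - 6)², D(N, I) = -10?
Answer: -26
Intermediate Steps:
s = 36 (s = 6² = 36)
(D(14, 20) + s)*l(23) = (-10 + 36)*(-1) = 26*(-1) = -26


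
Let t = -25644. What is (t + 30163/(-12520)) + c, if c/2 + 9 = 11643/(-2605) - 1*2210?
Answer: -196296502507/6522920 ≈ -30093.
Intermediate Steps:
c = -11584276/2605 (c = -18 + 2*(11643/(-2605) - 1*2210) = -18 + 2*(11643*(-1/2605) - 2210) = -18 + 2*(-11643/2605 - 2210) = -18 + 2*(-5768693/2605) = -18 - 11537386/2605 = -11584276/2605 ≈ -4446.9)
(t + 30163/(-12520)) + c = (-25644 + 30163/(-12520)) - 11584276/2605 = (-25644 + 30163*(-1/12520)) - 11584276/2605 = (-25644 - 30163/12520) - 11584276/2605 = -321093043/12520 - 11584276/2605 = -196296502507/6522920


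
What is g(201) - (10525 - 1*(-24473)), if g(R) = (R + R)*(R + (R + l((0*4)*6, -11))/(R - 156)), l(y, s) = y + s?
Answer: 142504/3 ≈ 47501.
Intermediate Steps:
l(y, s) = s + y
g(R) = 2*R*(R + (-11 + R)/(-156 + R)) (g(R) = (R + R)*(R + (R + (-11 + (0*4)*6))/(R - 156)) = (2*R)*(R + (R + (-11 + 0*6))/(-156 + R)) = (2*R)*(R + (R + (-11 + 0))/(-156 + R)) = (2*R)*(R + (R - 11)/(-156 + R)) = (2*R)*(R + (-11 + R)/(-156 + R)) = 2*R*(R + (-11 + R)/(-156 + R)))
g(201) - (10525 - 1*(-24473)) = 2*201*(-11 + 201² - 155*201)/(-156 + 201) - (10525 - 1*(-24473)) = 2*201*(-11 + 40401 - 31155)/45 - (10525 + 24473) = 2*201*(1/45)*9235 - 1*34998 = 247498/3 - 34998 = 142504/3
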